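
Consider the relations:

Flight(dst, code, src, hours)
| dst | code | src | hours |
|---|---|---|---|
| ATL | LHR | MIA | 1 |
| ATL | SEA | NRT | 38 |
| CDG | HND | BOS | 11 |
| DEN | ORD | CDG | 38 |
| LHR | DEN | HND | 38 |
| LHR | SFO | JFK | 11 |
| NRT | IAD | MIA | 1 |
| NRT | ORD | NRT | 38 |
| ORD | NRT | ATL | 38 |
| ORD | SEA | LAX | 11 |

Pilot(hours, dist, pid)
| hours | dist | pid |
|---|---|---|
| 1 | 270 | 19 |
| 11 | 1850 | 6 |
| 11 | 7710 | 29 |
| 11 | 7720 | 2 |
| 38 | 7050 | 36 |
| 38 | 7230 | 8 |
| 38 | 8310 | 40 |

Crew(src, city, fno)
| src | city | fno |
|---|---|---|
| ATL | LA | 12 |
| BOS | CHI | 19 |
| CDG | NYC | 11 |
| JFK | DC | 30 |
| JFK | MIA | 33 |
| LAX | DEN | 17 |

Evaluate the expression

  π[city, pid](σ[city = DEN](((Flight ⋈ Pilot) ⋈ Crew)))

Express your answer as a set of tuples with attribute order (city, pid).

Joining Flight and Pilot on hours yields {(ATL, LHR, MIA, 1, 270, 19), (ATL, SEA, NRT, 38, 7050, 36), (ATL, SEA, NRT, 38, 7230, 8), (ATL, SEA, NRT, 38, 8310, 40), (CDG, HND, BOS, 11, 1850, 6), (CDG, HND, BOS, 11, 7710, 29), (CDG, HND, BOS, 11, 7720, 2), (DEN, ORD, CDG, 38, 7050, 36), (DEN, ORD, CDG, 38, 7230, 8), (DEN, ORD, CDG, 38, 8310, 40), (LHR, DEN, HND, 38, 7050, 36), (LHR, DEN, HND, 38, 7230, 8), (LHR, DEN, HND, 38, 8310, 40), (LHR, SFO, JFK, 11, 1850, 6), (LHR, SFO, JFK, 11, 7710, 29), (LHR, SFO, JFK, 11, 7720, 2), (NRT, IAD, MIA, 1, 270, 19), (NRT, ORD, NRT, 38, 7050, 36), (NRT, ORD, NRT, 38, 7230, 8), (NRT, ORD, NRT, 38, 8310, 40), (ORD, NRT, ATL, 38, 7050, 36), (ORD, NRT, ATL, 38, 7230, 8), (ORD, NRT, ATL, 38, 8310, 40), (ORD, SEA, LAX, 11, 1850, 6), (ORD, SEA, LAX, 11, 7710, 29), (ORD, SEA, LAX, 11, 7720, 2)}.
Joining (Flight ⋈ Pilot) and Crew on src yields {(CDG, HND, BOS, 11, 1850, 6, CHI, 19), (CDG, HND, BOS, 11, 7710, 29, CHI, 19), (CDG, HND, BOS, 11, 7720, 2, CHI, 19), (DEN, ORD, CDG, 38, 7050, 36, NYC, 11), (DEN, ORD, CDG, 38, 7230, 8, NYC, 11), (DEN, ORD, CDG, 38, 8310, 40, NYC, 11), (LHR, SFO, JFK, 11, 1850, 6, DC, 30), (LHR, SFO, JFK, 11, 1850, 6, MIA, 33), (LHR, SFO, JFK, 11, 7710, 29, DC, 30), (LHR, SFO, JFK, 11, 7710, 29, MIA, 33), (LHR, SFO, JFK, 11, 7720, 2, DC, 30), (LHR, SFO, JFK, 11, 7720, 2, MIA, 33), (ORD, NRT, ATL, 38, 7050, 36, LA, 12), (ORD, NRT, ATL, 38, 7230, 8, LA, 12), (ORD, NRT, ATL, 38, 8310, 40, LA, 12), (ORD, SEA, LAX, 11, 1850, 6, DEN, 17), (ORD, SEA, LAX, 11, 7710, 29, DEN, 17), (ORD, SEA, LAX, 11, 7720, 2, DEN, 17)}.
σ[city = DEN]: keep tuples satisfying city = DEN → {(ORD, SEA, LAX, 11, 1850, 6, DEN, 17), (ORD, SEA, LAX, 11, 7710, 29, DEN, 17), (ORD, SEA, LAX, 11, 7720, 2, DEN, 17)}
π[city, pid]: project onto (city, pid) → {(DEN, 2), (DEN, 29), (DEN, 6)}

{(DEN, 2), (DEN, 29), (DEN, 6)}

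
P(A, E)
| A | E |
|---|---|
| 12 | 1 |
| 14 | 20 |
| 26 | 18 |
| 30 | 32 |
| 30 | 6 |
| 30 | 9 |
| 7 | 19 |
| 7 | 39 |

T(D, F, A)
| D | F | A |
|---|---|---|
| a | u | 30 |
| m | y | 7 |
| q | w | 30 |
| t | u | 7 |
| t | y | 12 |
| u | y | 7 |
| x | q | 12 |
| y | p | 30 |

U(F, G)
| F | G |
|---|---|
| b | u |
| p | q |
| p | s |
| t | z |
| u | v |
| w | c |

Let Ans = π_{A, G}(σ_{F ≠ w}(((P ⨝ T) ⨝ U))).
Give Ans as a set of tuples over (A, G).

{(30, q), (30, s), (30, v), (7, v)}

P ⋈ T (natural join on A): {(12, 1, t, y), (12, 1, x, q), (30, 32, a, u), (30, 32, q, w), (30, 32, y, p), (30, 6, a, u), (30, 6, q, w), (30, 6, y, p), (30, 9, a, u), (30, 9, q, w), (30, 9, y, p), (7, 19, m, y), (7, 19, t, u), (7, 19, u, y), (7, 39, m, y), (7, 39, t, u), (7, 39, u, y)}
(P ⨝ T) ⋈ U (natural join on F): {(30, 32, a, u, v), (30, 32, q, w, c), (30, 32, y, p, q), (30, 32, y, p, s), (30, 6, a, u, v), (30, 6, q, w, c), (30, 6, y, p, q), (30, 6, y, p, s), (30, 9, a, u, v), (30, 9, q, w, c), (30, 9, y, p, q), (30, 9, y, p, s), (7, 19, t, u, v), (7, 39, t, u, v)}
Filtering on F ≠ w leaves {(30, 32, a, u, v), (30, 32, y, p, q), (30, 32, y, p, s), (30, 6, a, u, v), (30, 6, y, p, q), (30, 6, y, p, s), (30, 9, a, u, v), (30, 9, y, p, q), (30, 9, y, p, s), (7, 19, t, u, v), (7, 39, t, u, v)}.
π[A, G]: project onto (A, G) (7 duplicate(s) eliminated) → {(30, q), (30, s), (30, v), (7, v)}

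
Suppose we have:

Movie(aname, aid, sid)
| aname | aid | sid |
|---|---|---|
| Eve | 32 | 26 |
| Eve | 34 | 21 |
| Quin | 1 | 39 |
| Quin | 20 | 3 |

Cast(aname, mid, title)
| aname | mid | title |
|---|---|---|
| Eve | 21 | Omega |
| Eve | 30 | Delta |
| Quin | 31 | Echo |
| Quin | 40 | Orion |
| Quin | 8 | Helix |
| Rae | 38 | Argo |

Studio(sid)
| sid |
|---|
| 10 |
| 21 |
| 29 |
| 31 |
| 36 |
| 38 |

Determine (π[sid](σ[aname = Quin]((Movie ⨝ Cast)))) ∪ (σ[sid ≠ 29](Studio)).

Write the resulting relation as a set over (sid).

Movie ⋈ Cast (natural join on aname): {(Eve, 32, 26, 21, Omega), (Eve, 32, 26, 30, Delta), (Eve, 34, 21, 21, Omega), (Eve, 34, 21, 30, Delta), (Quin, 1, 39, 31, Echo), (Quin, 1, 39, 40, Orion), (Quin, 1, 39, 8, Helix), (Quin, 20, 3, 31, Echo), (Quin, 20, 3, 40, Orion), (Quin, 20, 3, 8, Helix)}
Filtering on aname = Quin leaves {(Quin, 1, 39, 31, Echo), (Quin, 1, 39, 40, Orion), (Quin, 1, 39, 8, Helix), (Quin, 20, 3, 31, Echo), (Quin, 20, 3, 40, Orion), (Quin, 20, 3, 8, Helix)}.
π_{sid} gives {3, 39} (4 duplicate(s) eliminated).
Filtering on sid ≠ 29 leaves {10, 21, 31, 36, 38}.
Set union of the two operands is {10, 21, 3, 31, 36, 38, 39}.

{10, 21, 3, 31, 36, 38, 39}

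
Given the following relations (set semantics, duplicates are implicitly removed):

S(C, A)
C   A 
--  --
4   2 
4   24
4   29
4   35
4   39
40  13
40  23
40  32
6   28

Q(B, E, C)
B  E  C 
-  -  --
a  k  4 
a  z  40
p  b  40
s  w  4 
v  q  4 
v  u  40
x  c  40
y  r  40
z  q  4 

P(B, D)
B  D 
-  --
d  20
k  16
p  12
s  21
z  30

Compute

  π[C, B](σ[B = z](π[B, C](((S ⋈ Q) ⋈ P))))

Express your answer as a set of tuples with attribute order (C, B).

{(4, z)}

Natural join on C: {(4, 2, a, k), (4, 2, s, w), (4, 2, v, q), (4, 2, z, q), (4, 24, a, k), (4, 24, s, w), (4, 24, v, q), (4, 24, z, q), (4, 29, a, k), (4, 29, s, w), (4, 29, v, q), (4, 29, z, q), (4, 35, a, k), (4, 35, s, w), (4, 35, v, q), (4, 35, z, q), (4, 39, a, k), (4, 39, s, w), (4, 39, v, q), (4, 39, z, q), (40, 13, a, z), (40, 13, p, b), (40, 13, v, u), (40, 13, x, c), (40, 13, y, r), (40, 23, a, z), (40, 23, p, b), (40, 23, v, u), (40, 23, x, c), (40, 23, y, r), (40, 32, a, z), (40, 32, p, b), (40, 32, v, u), (40, 32, x, c), (40, 32, y, r)}
Natural join on B: {(4, 2, s, w, 21), (4, 2, z, q, 30), (4, 24, s, w, 21), (4, 24, z, q, 30), (4, 29, s, w, 21), (4, 29, z, q, 30), (4, 35, s, w, 21), (4, 35, z, q, 30), (4, 39, s, w, 21), (4, 39, z, q, 30), (40, 13, p, b, 12), (40, 23, p, b, 12), (40, 32, p, b, 12)}
π_{B, C} gives {(p, 40), (s, 4), (z, 4)} (10 duplicate(s) eliminated).
Filtering on B = z leaves {(z, 4)}.
π_{C, B} gives {(4, z)}.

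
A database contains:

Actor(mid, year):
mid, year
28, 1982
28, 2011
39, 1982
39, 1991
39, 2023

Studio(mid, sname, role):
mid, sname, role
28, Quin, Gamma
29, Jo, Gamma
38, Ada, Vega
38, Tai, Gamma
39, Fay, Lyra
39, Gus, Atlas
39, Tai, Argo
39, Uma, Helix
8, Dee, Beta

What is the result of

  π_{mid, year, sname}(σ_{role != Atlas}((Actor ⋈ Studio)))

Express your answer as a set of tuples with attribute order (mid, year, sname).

Actor ⋈ Studio (natural join on mid): {(28, 1982, Quin, Gamma), (28, 2011, Quin, Gamma), (39, 1982, Fay, Lyra), (39, 1982, Gus, Atlas), (39, 1982, Tai, Argo), (39, 1982, Uma, Helix), (39, 1991, Fay, Lyra), (39, 1991, Gus, Atlas), (39, 1991, Tai, Argo), (39, 1991, Uma, Helix), (39, 2023, Fay, Lyra), (39, 2023, Gus, Atlas), (39, 2023, Tai, Argo), (39, 2023, Uma, Helix)}
Filtering on role != Atlas leaves {(28, 1982, Quin, Gamma), (28, 2011, Quin, Gamma), (39, 1982, Fay, Lyra), (39, 1982, Tai, Argo), (39, 1982, Uma, Helix), (39, 1991, Fay, Lyra), (39, 1991, Tai, Argo), (39, 1991, Uma, Helix), (39, 2023, Fay, Lyra), (39, 2023, Tai, Argo), (39, 2023, Uma, Helix)}.
π_{mid, year, sname} gives {(28, 1982, Quin), (28, 2011, Quin), (39, 1982, Fay), (39, 1982, Tai), (39, 1982, Uma), (39, 1991, Fay), (39, 1991, Tai), (39, 1991, Uma), (39, 2023, Fay), (39, 2023, Tai), (39, 2023, Uma)}.

{(28, 1982, Quin), (28, 2011, Quin), (39, 1982, Fay), (39, 1982, Tai), (39, 1982, Uma), (39, 1991, Fay), (39, 1991, Tai), (39, 1991, Uma), (39, 2023, Fay), (39, 2023, Tai), (39, 2023, Uma)}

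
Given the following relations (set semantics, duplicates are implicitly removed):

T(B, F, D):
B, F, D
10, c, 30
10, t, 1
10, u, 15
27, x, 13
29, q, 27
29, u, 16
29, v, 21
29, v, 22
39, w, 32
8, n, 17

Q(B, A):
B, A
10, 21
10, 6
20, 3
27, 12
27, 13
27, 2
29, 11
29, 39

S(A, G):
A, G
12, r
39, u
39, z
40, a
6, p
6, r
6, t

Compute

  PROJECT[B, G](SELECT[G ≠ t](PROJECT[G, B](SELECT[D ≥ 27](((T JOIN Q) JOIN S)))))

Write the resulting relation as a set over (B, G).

T ⋈ Q (natural join on B): {(10, c, 30, 21), (10, c, 30, 6), (10, t, 1, 21), (10, t, 1, 6), (10, u, 15, 21), (10, u, 15, 6), (27, x, 13, 12), (27, x, 13, 13), (27, x, 13, 2), (29, q, 27, 11), (29, q, 27, 39), (29, u, 16, 11), (29, u, 16, 39), (29, v, 21, 11), (29, v, 21, 39), (29, v, 22, 11), (29, v, 22, 39)}
(T JOIN Q) ⋈ S (natural join on A): {(10, c, 30, 6, p), (10, c, 30, 6, r), (10, c, 30, 6, t), (10, t, 1, 6, p), (10, t, 1, 6, r), (10, t, 1, 6, t), (10, u, 15, 6, p), (10, u, 15, 6, r), (10, u, 15, 6, t), (27, x, 13, 12, r), (29, q, 27, 39, u), (29, q, 27, 39, z), (29, u, 16, 39, u), (29, u, 16, 39, z), (29, v, 21, 39, u), (29, v, 21, 39, z), (29, v, 22, 39, u), (29, v, 22, 39, z)}
Selection D ≥ 27: {(10, c, 30, 6, p), (10, c, 30, 6, r), (10, c, 30, 6, t), (29, q, 27, 39, u), (29, q, 27, 39, z)}
π[G, B]: project onto (G, B) → {(p, 10), (r, 10), (t, 10), (u, 29), (z, 29)}
Selection G ≠ t: {(p, 10), (r, 10), (u, 29), (z, 29)}
π[B, G]: project onto (B, G) → {(10, p), (10, r), (29, u), (29, z)}

{(10, p), (10, r), (29, u), (29, z)}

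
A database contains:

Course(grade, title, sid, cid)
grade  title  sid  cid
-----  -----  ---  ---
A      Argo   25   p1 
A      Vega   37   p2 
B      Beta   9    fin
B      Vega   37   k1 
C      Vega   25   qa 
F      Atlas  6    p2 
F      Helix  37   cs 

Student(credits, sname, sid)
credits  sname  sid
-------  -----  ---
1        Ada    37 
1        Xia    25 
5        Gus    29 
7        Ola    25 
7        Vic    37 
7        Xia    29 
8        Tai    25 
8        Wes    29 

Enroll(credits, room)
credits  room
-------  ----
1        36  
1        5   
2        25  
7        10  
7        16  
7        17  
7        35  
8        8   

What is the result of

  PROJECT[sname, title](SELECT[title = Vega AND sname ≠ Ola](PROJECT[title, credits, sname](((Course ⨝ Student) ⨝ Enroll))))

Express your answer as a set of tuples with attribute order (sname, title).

{(Ada, Vega), (Tai, Vega), (Vic, Vega), (Xia, Vega)}

Joining Course and Student on sid yields {(A, Argo, 25, p1, 1, Xia), (A, Argo, 25, p1, 7, Ola), (A, Argo, 25, p1, 8, Tai), (A, Vega, 37, p2, 1, Ada), (A, Vega, 37, p2, 7, Vic), (B, Vega, 37, k1, 1, Ada), (B, Vega, 37, k1, 7, Vic), (C, Vega, 25, qa, 1, Xia), (C, Vega, 25, qa, 7, Ola), (C, Vega, 25, qa, 8, Tai), (F, Helix, 37, cs, 1, Ada), (F, Helix, 37, cs, 7, Vic)}.
Joining (Course ⨝ Student) and Enroll on credits yields {(A, Argo, 25, p1, 1, Xia, 36), (A, Argo, 25, p1, 1, Xia, 5), (A, Argo, 25, p1, 7, Ola, 10), (A, Argo, 25, p1, 7, Ola, 16), (A, Argo, 25, p1, 7, Ola, 17), (A, Argo, 25, p1, 7, Ola, 35), (A, Argo, 25, p1, 8, Tai, 8), (A, Vega, 37, p2, 1, Ada, 36), (A, Vega, 37, p2, 1, Ada, 5), (A, Vega, 37, p2, 7, Vic, 10), (A, Vega, 37, p2, 7, Vic, 16), (A, Vega, 37, p2, 7, Vic, 17), (A, Vega, 37, p2, 7, Vic, 35), (B, Vega, 37, k1, 1, Ada, 36), (B, Vega, 37, k1, 1, Ada, 5), (B, Vega, 37, k1, 7, Vic, 10), (B, Vega, 37, k1, 7, Vic, 16), (B, Vega, 37, k1, 7, Vic, 17), (B, Vega, 37, k1, 7, Vic, 35), (C, Vega, 25, qa, 1, Xia, 36), (C, Vega, 25, qa, 1, Xia, 5), (C, Vega, 25, qa, 7, Ola, 10), (C, Vega, 25, qa, 7, Ola, 16), (C, Vega, 25, qa, 7, Ola, 17), (C, Vega, 25, qa, 7, Ola, 35), (C, Vega, 25, qa, 8, Tai, 8), (F, Helix, 37, cs, 1, Ada, 36), (F, Helix, 37, cs, 1, Ada, 5), (F, Helix, 37, cs, 7, Vic, 10), (F, Helix, 37, cs, 7, Vic, 16), (F, Helix, 37, cs, 7, Vic, 17), (F, Helix, 37, cs, 7, Vic, 35)}.
π_{title, credits, sname} gives {(Argo, 1, Xia), (Argo, 7, Ola), (Argo, 8, Tai), (Helix, 1, Ada), (Helix, 7, Vic), (Vega, 1, Ada), (Vega, 1, Xia), (Vega, 7, Ola), (Vega, 7, Vic), (Vega, 8, Tai)} (22 duplicate(s) eliminated).
Apply σ_{title = Vega AND sname ≠ Ola}; surviving tuples: {(Vega, 1, Ada), (Vega, 1, Xia), (Vega, 7, Vic), (Vega, 8, Tai)}
π_{sname, title} gives {(Ada, Vega), (Tai, Vega), (Vic, Vega), (Xia, Vega)}.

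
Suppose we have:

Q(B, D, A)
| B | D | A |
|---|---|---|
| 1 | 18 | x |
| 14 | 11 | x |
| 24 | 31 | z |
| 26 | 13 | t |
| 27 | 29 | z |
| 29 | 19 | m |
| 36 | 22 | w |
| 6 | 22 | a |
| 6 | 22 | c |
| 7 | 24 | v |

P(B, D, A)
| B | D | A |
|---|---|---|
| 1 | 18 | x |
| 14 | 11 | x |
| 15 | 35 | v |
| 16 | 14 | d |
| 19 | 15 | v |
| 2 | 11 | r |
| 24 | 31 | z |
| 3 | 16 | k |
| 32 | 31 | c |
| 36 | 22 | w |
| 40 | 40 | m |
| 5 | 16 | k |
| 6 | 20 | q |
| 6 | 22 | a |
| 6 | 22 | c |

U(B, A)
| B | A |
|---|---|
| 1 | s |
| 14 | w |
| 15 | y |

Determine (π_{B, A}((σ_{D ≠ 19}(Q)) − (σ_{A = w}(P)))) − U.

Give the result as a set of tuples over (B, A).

{(1, x), (14, x), (24, z), (26, t), (27, z), (6, a), (6, c), (7, v)}

σ[D ≠ 19]: keep tuples satisfying D ≠ 19 → {(1, 18, x), (14, 11, x), (24, 31, z), (26, 13, t), (27, 29, z), (36, 22, w), (6, 22, a), (6, 22, c), (7, 24, v)}
σ[A = w]: keep tuples satisfying A = w → {(36, 22, w)}
Taking the difference: {(1, 18, x), (14, 11, x), (24, 31, z), (26, 13, t), (27, 29, z), (6, 22, a), (6, 22, c), (7, 24, v)}
π[B, A]: project onto (B, A) → {(1, x), (14, x), (24, z), (26, t), (27, z), (6, a), (6, c), (7, v)}
Taking the difference: {(1, x), (14, x), (24, z), (26, t), (27, z), (6, a), (6, c), (7, v)}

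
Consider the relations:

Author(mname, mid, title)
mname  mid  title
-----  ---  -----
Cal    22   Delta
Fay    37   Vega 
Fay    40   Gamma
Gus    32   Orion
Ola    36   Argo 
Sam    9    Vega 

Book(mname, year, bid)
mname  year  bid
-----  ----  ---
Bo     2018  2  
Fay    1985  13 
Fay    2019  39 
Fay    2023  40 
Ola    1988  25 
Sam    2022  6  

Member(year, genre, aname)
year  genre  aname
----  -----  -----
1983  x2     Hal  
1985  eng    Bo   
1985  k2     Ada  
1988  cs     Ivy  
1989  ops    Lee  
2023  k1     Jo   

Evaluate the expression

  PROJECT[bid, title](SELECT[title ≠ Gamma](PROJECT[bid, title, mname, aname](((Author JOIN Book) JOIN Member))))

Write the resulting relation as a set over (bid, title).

Natural join on mname: {(Fay, 37, Vega, 1985, 13), (Fay, 37, Vega, 2019, 39), (Fay, 37, Vega, 2023, 40), (Fay, 40, Gamma, 1985, 13), (Fay, 40, Gamma, 2019, 39), (Fay, 40, Gamma, 2023, 40), (Ola, 36, Argo, 1988, 25), (Sam, 9, Vega, 2022, 6)}
Natural join on year: {(Fay, 37, Vega, 1985, 13, eng, Bo), (Fay, 37, Vega, 1985, 13, k2, Ada), (Fay, 37, Vega, 2023, 40, k1, Jo), (Fay, 40, Gamma, 1985, 13, eng, Bo), (Fay, 40, Gamma, 1985, 13, k2, Ada), (Fay, 40, Gamma, 2023, 40, k1, Jo), (Ola, 36, Argo, 1988, 25, cs, Ivy)}
Projecting to bid, title, mname, aname: {(13, Gamma, Fay, Ada), (13, Gamma, Fay, Bo), (13, Vega, Fay, Ada), (13, Vega, Fay, Bo), (25, Argo, Ola, Ivy), (40, Gamma, Fay, Jo), (40, Vega, Fay, Jo)}
σ[title ≠ Gamma]: keep tuples satisfying title ≠ Gamma → {(13, Vega, Fay, Ada), (13, Vega, Fay, Bo), (25, Argo, Ola, Ivy), (40, Vega, Fay, Jo)}
Projecting to bid, title (1 duplicate(s) eliminated): {(13, Vega), (25, Argo), (40, Vega)}

{(13, Vega), (25, Argo), (40, Vega)}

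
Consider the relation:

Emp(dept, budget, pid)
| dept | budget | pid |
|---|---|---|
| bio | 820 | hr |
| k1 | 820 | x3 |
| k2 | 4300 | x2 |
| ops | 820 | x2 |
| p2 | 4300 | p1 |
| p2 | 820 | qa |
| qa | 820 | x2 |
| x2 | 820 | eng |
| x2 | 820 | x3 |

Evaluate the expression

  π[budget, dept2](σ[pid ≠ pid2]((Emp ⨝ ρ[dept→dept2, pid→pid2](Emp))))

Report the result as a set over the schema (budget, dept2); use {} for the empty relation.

ρ[dept→dept2, pid→pid2]: schema becomes (dept2, budget, pid2); tuples unchanged.
Joining Emp and ρ[dept→dept2, pid→pid2](Emp) on budget yields {(bio, 820, hr, bio, hr), (bio, 820, hr, k1, x3), (bio, 820, hr, ops, x2), (bio, 820, hr, p2, qa), (bio, 820, hr, qa, x2), (bio, 820, hr, x2, eng), (bio, 820, hr, x2, x3), (k1, 820, x3, bio, hr), (k1, 820, x3, k1, x3), (k1, 820, x3, ops, x2), (k1, 820, x3, p2, qa), (k1, 820, x3, qa, x2), (k1, 820, x3, x2, eng), (k1, 820, x3, x2, x3), (k2, 4300, x2, k2, x2), (k2, 4300, x2, p2, p1), (ops, 820, x2, bio, hr), (ops, 820, x2, k1, x3), (ops, 820, x2, ops, x2), (ops, 820, x2, p2, qa), (ops, 820, x2, qa, x2), (ops, 820, x2, x2, eng), (ops, 820, x2, x2, x3), (p2, 4300, p1, k2, x2), (p2, 4300, p1, p2, p1), (p2, 820, qa, bio, hr), (p2, 820, qa, k1, x3), (p2, 820, qa, ops, x2), (p2, 820, qa, p2, qa), (p2, 820, qa, qa, x2), (p2, 820, qa, x2, eng), (p2, 820, qa, x2, x3), (qa, 820, x2, bio, hr), (qa, 820, x2, k1, x3), (qa, 820, x2, ops, x2), (qa, 820, x2, p2, qa), (qa, 820, x2, qa, x2), (qa, 820, x2, x2, eng), (qa, 820, x2, x2, x3), (x2, 820, eng, bio, hr), (x2, 820, eng, k1, x3), (x2, 820, eng, ops, x2), (x2, 820, eng, p2, qa), (x2, 820, eng, qa, x2), (x2, 820, eng, x2, eng), (x2, 820, eng, x2, x3), (x2, 820, x3, bio, hr), (x2, 820, x3, k1, x3), (x2, 820, x3, ops, x2), (x2, 820, x3, p2, qa), (x2, 820, x3, qa, x2), (x2, 820, x3, x2, eng), (x2, 820, x3, x2, x3)}.
σ[pid ≠ pid2]: keep tuples satisfying pid ≠ pid2 → {(bio, 820, hr, k1, x3), (bio, 820, hr, ops, x2), (bio, 820, hr, p2, qa), (bio, 820, hr, qa, x2), (bio, 820, hr, x2, eng), (bio, 820, hr, x2, x3), (k1, 820, x3, bio, hr), (k1, 820, x3, ops, x2), (k1, 820, x3, p2, qa), (k1, 820, x3, qa, x2), (k1, 820, x3, x2, eng), (k2, 4300, x2, p2, p1), (ops, 820, x2, bio, hr), (ops, 820, x2, k1, x3), (ops, 820, x2, p2, qa), (ops, 820, x2, x2, eng), (ops, 820, x2, x2, x3), (p2, 4300, p1, k2, x2), (p2, 820, qa, bio, hr), (p2, 820, qa, k1, x3), (p2, 820, qa, ops, x2), (p2, 820, qa, qa, x2), (p2, 820, qa, x2, eng), (p2, 820, qa, x2, x3), (qa, 820, x2, bio, hr), (qa, 820, x2, k1, x3), (qa, 820, x2, p2, qa), (qa, 820, x2, x2, eng), (qa, 820, x2, x2, x3), (x2, 820, eng, bio, hr), (x2, 820, eng, k1, x3), (x2, 820, eng, ops, x2), (x2, 820, eng, p2, qa), (x2, 820, eng, qa, x2), (x2, 820, eng, x2, x3), (x2, 820, x3, bio, hr), (x2, 820, x3, ops, x2), (x2, 820, x3, p2, qa), (x2, 820, x3, qa, x2), (x2, 820, x3, x2, eng)}
π_{budget, dept2} gives {(4300, k2), (4300, p2), (820, bio), (820, k1), (820, ops), (820, p2), (820, qa), (820, x2)} (32 duplicate(s) eliminated).

{(4300, k2), (4300, p2), (820, bio), (820, k1), (820, ops), (820, p2), (820, qa), (820, x2)}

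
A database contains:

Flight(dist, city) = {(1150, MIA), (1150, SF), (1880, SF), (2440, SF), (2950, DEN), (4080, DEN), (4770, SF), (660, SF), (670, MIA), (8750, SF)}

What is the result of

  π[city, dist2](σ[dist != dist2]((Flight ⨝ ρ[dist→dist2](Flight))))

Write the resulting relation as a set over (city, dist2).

{(DEN, 2950), (DEN, 4080), (MIA, 1150), (MIA, 670), (SF, 1150), (SF, 1880), (SF, 2440), (SF, 4770), (SF, 660), (SF, 8750)}

ρ[dist→dist2]: schema becomes (dist2, city); tuples unchanged.
Flight ⋈ ρ[dist→dist2](Flight) (natural join on city): {(1150, MIA, 1150), (1150, MIA, 670), (1150, SF, 1150), (1150, SF, 1880), (1150, SF, 2440), (1150, SF, 4770), (1150, SF, 660), (1150, SF, 8750), (1880, SF, 1150), (1880, SF, 1880), (1880, SF, 2440), (1880, SF, 4770), (1880, SF, 660), (1880, SF, 8750), (2440, SF, 1150), (2440, SF, 1880), (2440, SF, 2440), (2440, SF, 4770), (2440, SF, 660), (2440, SF, 8750), (2950, DEN, 2950), (2950, DEN, 4080), (4080, DEN, 2950), (4080, DEN, 4080), (4770, SF, 1150), (4770, SF, 1880), (4770, SF, 2440), (4770, SF, 4770), (4770, SF, 660), (4770, SF, 8750), (660, SF, 1150), (660, SF, 1880), (660, SF, 2440), (660, SF, 4770), (660, SF, 660), (660, SF, 8750), (670, MIA, 1150), (670, MIA, 670), (8750, SF, 1150), (8750, SF, 1880), (8750, SF, 2440), (8750, SF, 4770), (8750, SF, 660), (8750, SF, 8750)}
Selection dist != dist2: {(1150, MIA, 670), (1150, SF, 1880), (1150, SF, 2440), (1150, SF, 4770), (1150, SF, 660), (1150, SF, 8750), (1880, SF, 1150), (1880, SF, 2440), (1880, SF, 4770), (1880, SF, 660), (1880, SF, 8750), (2440, SF, 1150), (2440, SF, 1880), (2440, SF, 4770), (2440, SF, 660), (2440, SF, 8750), (2950, DEN, 4080), (4080, DEN, 2950), (4770, SF, 1150), (4770, SF, 1880), (4770, SF, 2440), (4770, SF, 660), (4770, SF, 8750), (660, SF, 1150), (660, SF, 1880), (660, SF, 2440), (660, SF, 4770), (660, SF, 8750), (670, MIA, 1150), (8750, SF, 1150), (8750, SF, 1880), (8750, SF, 2440), (8750, SF, 4770), (8750, SF, 660)}
Projecting to city, dist2 (24 duplicate(s) eliminated): {(DEN, 2950), (DEN, 4080), (MIA, 1150), (MIA, 670), (SF, 1150), (SF, 1880), (SF, 2440), (SF, 4770), (SF, 660), (SF, 8750)}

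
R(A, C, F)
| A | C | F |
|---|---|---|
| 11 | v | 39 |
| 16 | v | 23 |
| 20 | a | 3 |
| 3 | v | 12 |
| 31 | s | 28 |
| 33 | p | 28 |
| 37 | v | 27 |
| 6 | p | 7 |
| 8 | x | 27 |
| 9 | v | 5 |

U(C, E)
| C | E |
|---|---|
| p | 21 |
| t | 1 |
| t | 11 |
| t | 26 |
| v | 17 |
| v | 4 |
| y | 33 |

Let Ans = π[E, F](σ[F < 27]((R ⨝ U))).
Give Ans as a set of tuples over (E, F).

{(17, 12), (17, 23), (17, 5), (21, 7), (4, 12), (4, 23), (4, 5)}

R ⋈ U (natural join on C): {(11, v, 39, 17), (11, v, 39, 4), (16, v, 23, 17), (16, v, 23, 4), (3, v, 12, 17), (3, v, 12, 4), (33, p, 28, 21), (37, v, 27, 17), (37, v, 27, 4), (6, p, 7, 21), (9, v, 5, 17), (9, v, 5, 4)}
Apply σ_{F < 27}; surviving tuples: {(16, v, 23, 17), (16, v, 23, 4), (3, v, 12, 17), (3, v, 12, 4), (6, p, 7, 21), (9, v, 5, 17), (9, v, 5, 4)}
Projecting to E, F: {(17, 12), (17, 23), (17, 5), (21, 7), (4, 12), (4, 23), (4, 5)}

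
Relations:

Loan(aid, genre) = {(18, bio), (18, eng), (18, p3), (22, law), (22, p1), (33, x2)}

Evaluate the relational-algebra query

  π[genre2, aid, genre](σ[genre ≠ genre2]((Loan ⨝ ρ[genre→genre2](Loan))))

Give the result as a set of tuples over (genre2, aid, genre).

{(bio, 18, eng), (bio, 18, p3), (eng, 18, bio), (eng, 18, p3), (law, 22, p1), (p1, 22, law), (p3, 18, bio), (p3, 18, eng)}

ρ[genre→genre2]: schema becomes (aid, genre2); tuples unchanged.
Natural join on aid: {(18, bio, bio), (18, bio, eng), (18, bio, p3), (18, eng, bio), (18, eng, eng), (18, eng, p3), (18, p3, bio), (18, p3, eng), (18, p3, p3), (22, law, law), (22, law, p1), (22, p1, law), (22, p1, p1), (33, x2, x2)}
σ[genre ≠ genre2]: keep tuples satisfying genre ≠ genre2 → {(18, bio, eng), (18, bio, p3), (18, eng, bio), (18, eng, p3), (18, p3, bio), (18, p3, eng), (22, law, p1), (22, p1, law)}
π[genre2, aid, genre]: project onto (genre2, aid, genre) → {(bio, 18, eng), (bio, 18, p3), (eng, 18, bio), (eng, 18, p3), (law, 22, p1), (p1, 22, law), (p3, 18, bio), (p3, 18, eng)}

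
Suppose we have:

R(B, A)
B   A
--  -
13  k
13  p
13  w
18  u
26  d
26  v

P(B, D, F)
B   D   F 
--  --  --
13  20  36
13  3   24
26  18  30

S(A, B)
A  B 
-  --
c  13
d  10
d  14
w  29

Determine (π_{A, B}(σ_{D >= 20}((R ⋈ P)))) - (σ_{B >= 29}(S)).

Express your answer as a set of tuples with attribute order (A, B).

{(k, 13), (p, 13), (w, 13)}

Joining R and P on B yields {(13, k, 20, 36), (13, k, 3, 24), (13, p, 20, 36), (13, p, 3, 24), (13, w, 20, 36), (13, w, 3, 24), (26, d, 18, 30), (26, v, 18, 30)}.
Apply σ_{D >= 20}; surviving tuples: {(13, k, 20, 36), (13, p, 20, 36), (13, w, 20, 36)}
Projecting to A, B: {(k, 13), (p, 13), (w, 13)}
Apply σ_{B >= 29}; surviving tuples: {(w, 29)}
Set difference of the two operands is {(k, 13), (p, 13), (w, 13)}.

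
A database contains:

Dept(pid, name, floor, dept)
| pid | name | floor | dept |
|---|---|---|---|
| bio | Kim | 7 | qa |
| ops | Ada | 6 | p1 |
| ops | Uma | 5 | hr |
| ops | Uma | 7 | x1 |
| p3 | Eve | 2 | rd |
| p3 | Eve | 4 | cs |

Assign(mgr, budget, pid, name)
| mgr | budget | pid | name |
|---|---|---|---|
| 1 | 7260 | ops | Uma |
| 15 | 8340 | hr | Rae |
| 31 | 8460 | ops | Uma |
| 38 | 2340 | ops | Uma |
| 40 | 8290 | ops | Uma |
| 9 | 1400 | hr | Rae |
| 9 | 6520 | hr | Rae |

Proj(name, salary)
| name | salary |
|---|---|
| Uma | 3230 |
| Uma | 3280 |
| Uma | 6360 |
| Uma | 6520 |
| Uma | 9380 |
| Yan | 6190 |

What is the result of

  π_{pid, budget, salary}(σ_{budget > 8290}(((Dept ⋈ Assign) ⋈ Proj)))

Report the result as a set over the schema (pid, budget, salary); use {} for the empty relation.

Natural join on pid, name: {(ops, Uma, 5, hr, 1, 7260), (ops, Uma, 5, hr, 31, 8460), (ops, Uma, 5, hr, 38, 2340), (ops, Uma, 5, hr, 40, 8290), (ops, Uma, 7, x1, 1, 7260), (ops, Uma, 7, x1, 31, 8460), (ops, Uma, 7, x1, 38, 2340), (ops, Uma, 7, x1, 40, 8290)}
Natural join on name: {(ops, Uma, 5, hr, 1, 7260, 3230), (ops, Uma, 5, hr, 1, 7260, 3280), (ops, Uma, 5, hr, 1, 7260, 6360), (ops, Uma, 5, hr, 1, 7260, 6520), (ops, Uma, 5, hr, 1, 7260, 9380), (ops, Uma, 5, hr, 31, 8460, 3230), (ops, Uma, 5, hr, 31, 8460, 3280), (ops, Uma, 5, hr, 31, 8460, 6360), (ops, Uma, 5, hr, 31, 8460, 6520), (ops, Uma, 5, hr, 31, 8460, 9380), (ops, Uma, 5, hr, 38, 2340, 3230), (ops, Uma, 5, hr, 38, 2340, 3280), (ops, Uma, 5, hr, 38, 2340, 6360), (ops, Uma, 5, hr, 38, 2340, 6520), (ops, Uma, 5, hr, 38, 2340, 9380), (ops, Uma, 5, hr, 40, 8290, 3230), (ops, Uma, 5, hr, 40, 8290, 3280), (ops, Uma, 5, hr, 40, 8290, 6360), (ops, Uma, 5, hr, 40, 8290, 6520), (ops, Uma, 5, hr, 40, 8290, 9380), (ops, Uma, 7, x1, 1, 7260, 3230), (ops, Uma, 7, x1, 1, 7260, 3280), (ops, Uma, 7, x1, 1, 7260, 6360), (ops, Uma, 7, x1, 1, 7260, 6520), (ops, Uma, 7, x1, 1, 7260, 9380), (ops, Uma, 7, x1, 31, 8460, 3230), (ops, Uma, 7, x1, 31, 8460, 3280), (ops, Uma, 7, x1, 31, 8460, 6360), (ops, Uma, 7, x1, 31, 8460, 6520), (ops, Uma, 7, x1, 31, 8460, 9380), (ops, Uma, 7, x1, 38, 2340, 3230), (ops, Uma, 7, x1, 38, 2340, 3280), (ops, Uma, 7, x1, 38, 2340, 6360), (ops, Uma, 7, x1, 38, 2340, 6520), (ops, Uma, 7, x1, 38, 2340, 9380), (ops, Uma, 7, x1, 40, 8290, 3230), (ops, Uma, 7, x1, 40, 8290, 3280), (ops, Uma, 7, x1, 40, 8290, 6360), (ops, Uma, 7, x1, 40, 8290, 6520), (ops, Uma, 7, x1, 40, 8290, 9380)}
Apply σ_{budget > 8290}; surviving tuples: {(ops, Uma, 5, hr, 31, 8460, 3230), (ops, Uma, 5, hr, 31, 8460, 3280), (ops, Uma, 5, hr, 31, 8460, 6360), (ops, Uma, 5, hr, 31, 8460, 6520), (ops, Uma, 5, hr, 31, 8460, 9380), (ops, Uma, 7, x1, 31, 8460, 3230), (ops, Uma, 7, x1, 31, 8460, 3280), (ops, Uma, 7, x1, 31, 8460, 6360), (ops, Uma, 7, x1, 31, 8460, 6520), (ops, Uma, 7, x1, 31, 8460, 9380)}
π_{pid, budget, salary} gives {(ops, 8460, 3230), (ops, 8460, 3280), (ops, 8460, 6360), (ops, 8460, 6520), (ops, 8460, 9380)} (5 duplicate(s) eliminated).

{(ops, 8460, 3230), (ops, 8460, 3280), (ops, 8460, 6360), (ops, 8460, 6520), (ops, 8460, 9380)}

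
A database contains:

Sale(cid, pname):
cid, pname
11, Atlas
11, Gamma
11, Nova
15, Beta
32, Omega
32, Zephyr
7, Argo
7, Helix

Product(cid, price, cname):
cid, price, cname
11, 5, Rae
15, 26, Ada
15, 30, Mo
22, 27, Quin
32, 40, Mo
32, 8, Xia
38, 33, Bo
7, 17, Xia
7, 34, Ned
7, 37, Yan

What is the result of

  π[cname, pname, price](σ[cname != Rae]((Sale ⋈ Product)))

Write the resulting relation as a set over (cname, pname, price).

{(Ada, Beta, 26), (Mo, Beta, 30), (Mo, Omega, 40), (Mo, Zephyr, 40), (Ned, Argo, 34), (Ned, Helix, 34), (Xia, Argo, 17), (Xia, Helix, 17), (Xia, Omega, 8), (Xia, Zephyr, 8), (Yan, Argo, 37), (Yan, Helix, 37)}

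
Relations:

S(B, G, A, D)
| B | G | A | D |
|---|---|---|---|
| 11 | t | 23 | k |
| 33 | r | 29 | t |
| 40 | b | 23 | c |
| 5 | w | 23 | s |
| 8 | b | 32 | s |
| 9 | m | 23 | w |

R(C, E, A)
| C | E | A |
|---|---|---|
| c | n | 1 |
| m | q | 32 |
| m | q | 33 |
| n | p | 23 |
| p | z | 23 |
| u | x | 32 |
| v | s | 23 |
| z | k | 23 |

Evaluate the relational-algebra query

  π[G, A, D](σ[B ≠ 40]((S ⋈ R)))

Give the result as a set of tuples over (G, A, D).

{(b, 32, s), (m, 23, w), (t, 23, k), (w, 23, s)}

Natural join on A: {(11, t, 23, k, n, p), (11, t, 23, k, p, z), (11, t, 23, k, v, s), (11, t, 23, k, z, k), (40, b, 23, c, n, p), (40, b, 23, c, p, z), (40, b, 23, c, v, s), (40, b, 23, c, z, k), (5, w, 23, s, n, p), (5, w, 23, s, p, z), (5, w, 23, s, v, s), (5, w, 23, s, z, k), (8, b, 32, s, m, q), (8, b, 32, s, u, x), (9, m, 23, w, n, p), (9, m, 23, w, p, z), (9, m, 23, w, v, s), (9, m, 23, w, z, k)}
Selection B ≠ 40: {(11, t, 23, k, n, p), (11, t, 23, k, p, z), (11, t, 23, k, v, s), (11, t, 23, k, z, k), (5, w, 23, s, n, p), (5, w, 23, s, p, z), (5, w, 23, s, v, s), (5, w, 23, s, z, k), (8, b, 32, s, m, q), (8, b, 32, s, u, x), (9, m, 23, w, n, p), (9, m, 23, w, p, z), (9, m, 23, w, v, s), (9, m, 23, w, z, k)}
π[G, A, D]: project onto (G, A, D) (10 duplicate(s) eliminated) → {(b, 32, s), (m, 23, w), (t, 23, k), (w, 23, s)}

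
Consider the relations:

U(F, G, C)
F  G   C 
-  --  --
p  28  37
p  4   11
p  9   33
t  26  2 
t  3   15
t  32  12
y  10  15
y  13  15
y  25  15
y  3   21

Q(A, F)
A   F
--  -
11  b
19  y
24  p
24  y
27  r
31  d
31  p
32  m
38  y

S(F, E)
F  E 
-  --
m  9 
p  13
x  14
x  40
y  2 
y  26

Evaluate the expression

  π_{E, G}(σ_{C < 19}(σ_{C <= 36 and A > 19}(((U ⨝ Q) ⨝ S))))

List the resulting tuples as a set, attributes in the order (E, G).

Joining U and Q on F yields {(p, 28, 37, 24), (p, 28, 37, 31), (p, 4, 11, 24), (p, 4, 11, 31), (p, 9, 33, 24), (p, 9, 33, 31), (y, 10, 15, 19), (y, 10, 15, 24), (y, 10, 15, 38), (y, 13, 15, 19), (y, 13, 15, 24), (y, 13, 15, 38), (y, 25, 15, 19), (y, 25, 15, 24), (y, 25, 15, 38), (y, 3, 21, 19), (y, 3, 21, 24), (y, 3, 21, 38)}.
Joining (U ⨝ Q) and S on F yields {(p, 28, 37, 24, 13), (p, 28, 37, 31, 13), (p, 4, 11, 24, 13), (p, 4, 11, 31, 13), (p, 9, 33, 24, 13), (p, 9, 33, 31, 13), (y, 10, 15, 19, 2), (y, 10, 15, 19, 26), (y, 10, 15, 24, 2), (y, 10, 15, 24, 26), (y, 10, 15, 38, 2), (y, 10, 15, 38, 26), (y, 13, 15, 19, 2), (y, 13, 15, 19, 26), (y, 13, 15, 24, 2), (y, 13, 15, 24, 26), (y, 13, 15, 38, 2), (y, 13, 15, 38, 26), (y, 25, 15, 19, 2), (y, 25, 15, 19, 26), (y, 25, 15, 24, 2), (y, 25, 15, 24, 26), (y, 25, 15, 38, 2), (y, 25, 15, 38, 26), (y, 3, 21, 19, 2), (y, 3, 21, 19, 26), (y, 3, 21, 24, 2), (y, 3, 21, 24, 26), (y, 3, 21, 38, 2), (y, 3, 21, 38, 26)}.
Filtering on C <= 36 and A > 19 leaves {(p, 4, 11, 24, 13), (p, 4, 11, 31, 13), (p, 9, 33, 24, 13), (p, 9, 33, 31, 13), (y, 10, 15, 24, 2), (y, 10, 15, 24, 26), (y, 10, 15, 38, 2), (y, 10, 15, 38, 26), (y, 13, 15, 24, 2), (y, 13, 15, 24, 26), (y, 13, 15, 38, 2), (y, 13, 15, 38, 26), (y, 25, 15, 24, 2), (y, 25, 15, 24, 26), (y, 25, 15, 38, 2), (y, 25, 15, 38, 26), (y, 3, 21, 24, 2), (y, 3, 21, 24, 26), (y, 3, 21, 38, 2), (y, 3, 21, 38, 26)}.
Filtering on C < 19 leaves {(p, 4, 11, 24, 13), (p, 4, 11, 31, 13), (y, 10, 15, 24, 2), (y, 10, 15, 24, 26), (y, 10, 15, 38, 2), (y, 10, 15, 38, 26), (y, 13, 15, 24, 2), (y, 13, 15, 24, 26), (y, 13, 15, 38, 2), (y, 13, 15, 38, 26), (y, 25, 15, 24, 2), (y, 25, 15, 24, 26), (y, 25, 15, 38, 2), (y, 25, 15, 38, 26)}.
π_{E, G} gives {(13, 4), (2, 10), (2, 13), (2, 25), (26, 10), (26, 13), (26, 25)} (7 duplicate(s) eliminated).

{(13, 4), (2, 10), (2, 13), (2, 25), (26, 10), (26, 13), (26, 25)}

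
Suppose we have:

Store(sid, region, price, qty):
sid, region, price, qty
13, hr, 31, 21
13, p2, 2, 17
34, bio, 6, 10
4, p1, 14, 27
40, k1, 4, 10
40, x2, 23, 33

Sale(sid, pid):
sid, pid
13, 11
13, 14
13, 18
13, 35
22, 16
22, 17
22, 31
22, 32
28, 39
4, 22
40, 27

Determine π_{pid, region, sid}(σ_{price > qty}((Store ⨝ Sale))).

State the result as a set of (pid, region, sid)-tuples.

{(11, hr, 13), (14, hr, 13), (18, hr, 13), (35, hr, 13)}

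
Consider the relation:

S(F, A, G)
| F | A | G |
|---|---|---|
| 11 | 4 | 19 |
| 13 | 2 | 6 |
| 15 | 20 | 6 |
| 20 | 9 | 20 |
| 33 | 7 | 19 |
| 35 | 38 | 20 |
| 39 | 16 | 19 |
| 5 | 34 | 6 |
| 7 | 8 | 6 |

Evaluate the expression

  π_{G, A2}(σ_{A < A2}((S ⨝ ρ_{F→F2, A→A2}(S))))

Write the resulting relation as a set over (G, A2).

{(19, 16), (19, 7), (20, 38), (6, 20), (6, 34), (6, 8)}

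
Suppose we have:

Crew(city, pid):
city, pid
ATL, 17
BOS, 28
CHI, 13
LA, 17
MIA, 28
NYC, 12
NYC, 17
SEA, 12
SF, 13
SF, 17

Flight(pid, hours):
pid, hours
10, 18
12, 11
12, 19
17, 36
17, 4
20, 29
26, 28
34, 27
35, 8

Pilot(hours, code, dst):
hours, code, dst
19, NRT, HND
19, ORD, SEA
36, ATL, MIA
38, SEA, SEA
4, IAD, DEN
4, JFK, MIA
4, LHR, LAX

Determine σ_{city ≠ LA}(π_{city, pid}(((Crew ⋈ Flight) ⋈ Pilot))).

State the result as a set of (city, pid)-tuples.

{(ATL, 17), (NYC, 12), (NYC, 17), (SEA, 12), (SF, 17)}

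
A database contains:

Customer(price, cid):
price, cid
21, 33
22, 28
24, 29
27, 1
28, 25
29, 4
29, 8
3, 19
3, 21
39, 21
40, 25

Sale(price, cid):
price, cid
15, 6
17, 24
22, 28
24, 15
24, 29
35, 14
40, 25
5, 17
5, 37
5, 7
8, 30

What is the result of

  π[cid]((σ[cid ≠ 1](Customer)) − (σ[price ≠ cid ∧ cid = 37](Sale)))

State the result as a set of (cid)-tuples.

{19, 21, 25, 28, 29, 33, 4, 8}

Apply σ_{cid ≠ 1}; surviving tuples: {(21, 33), (22, 28), (24, 29), (28, 25), (29, 4), (29, 8), (3, 19), (3, 21), (39, 21), (40, 25)}
Apply σ_{price ≠ cid ∧ cid = 37}; surviving tuples: {(5, 37)}
Difference: {(21, 33), (22, 28), (24, 29), (28, 25), (29, 4), (29, 8), (3, 19), (3, 21), (39, 21), (40, 25)} with {(5, 37)} → {(21, 33), (22, 28), (24, 29), (28, 25), (29, 4), (29, 8), (3, 19), (3, 21), (39, 21), (40, 25)}
π[cid]: project onto (cid) (2 duplicate(s) eliminated) → {19, 21, 25, 28, 29, 33, 4, 8}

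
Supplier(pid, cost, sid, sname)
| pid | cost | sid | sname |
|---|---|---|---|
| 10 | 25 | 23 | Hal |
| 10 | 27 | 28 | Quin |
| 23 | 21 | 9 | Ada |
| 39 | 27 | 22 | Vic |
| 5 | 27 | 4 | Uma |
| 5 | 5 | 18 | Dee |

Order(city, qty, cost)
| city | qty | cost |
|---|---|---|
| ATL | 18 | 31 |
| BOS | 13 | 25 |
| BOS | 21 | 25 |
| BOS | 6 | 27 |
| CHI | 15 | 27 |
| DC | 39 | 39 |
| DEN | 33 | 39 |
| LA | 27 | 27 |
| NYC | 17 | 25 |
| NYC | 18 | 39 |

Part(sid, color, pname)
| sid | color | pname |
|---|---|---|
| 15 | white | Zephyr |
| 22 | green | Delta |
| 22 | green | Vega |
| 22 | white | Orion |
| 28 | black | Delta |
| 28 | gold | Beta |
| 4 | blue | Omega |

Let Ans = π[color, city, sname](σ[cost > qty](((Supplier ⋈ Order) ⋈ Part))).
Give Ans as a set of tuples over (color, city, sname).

{(black, BOS, Quin), (black, CHI, Quin), (blue, BOS, Uma), (blue, CHI, Uma), (gold, BOS, Quin), (gold, CHI, Quin), (green, BOS, Vic), (green, CHI, Vic), (white, BOS, Vic), (white, CHI, Vic)}

Natural join on cost: {(10, 25, 23, Hal, BOS, 13), (10, 25, 23, Hal, BOS, 21), (10, 25, 23, Hal, NYC, 17), (10, 27, 28, Quin, BOS, 6), (10, 27, 28, Quin, CHI, 15), (10, 27, 28, Quin, LA, 27), (39, 27, 22, Vic, BOS, 6), (39, 27, 22, Vic, CHI, 15), (39, 27, 22, Vic, LA, 27), (5, 27, 4, Uma, BOS, 6), (5, 27, 4, Uma, CHI, 15), (5, 27, 4, Uma, LA, 27)}
Natural join on sid: {(10, 27, 28, Quin, BOS, 6, black, Delta), (10, 27, 28, Quin, BOS, 6, gold, Beta), (10, 27, 28, Quin, CHI, 15, black, Delta), (10, 27, 28, Quin, CHI, 15, gold, Beta), (10, 27, 28, Quin, LA, 27, black, Delta), (10, 27, 28, Quin, LA, 27, gold, Beta), (39, 27, 22, Vic, BOS, 6, green, Delta), (39, 27, 22, Vic, BOS, 6, green, Vega), (39, 27, 22, Vic, BOS, 6, white, Orion), (39, 27, 22, Vic, CHI, 15, green, Delta), (39, 27, 22, Vic, CHI, 15, green, Vega), (39, 27, 22, Vic, CHI, 15, white, Orion), (39, 27, 22, Vic, LA, 27, green, Delta), (39, 27, 22, Vic, LA, 27, green, Vega), (39, 27, 22, Vic, LA, 27, white, Orion), (5, 27, 4, Uma, BOS, 6, blue, Omega), (5, 27, 4, Uma, CHI, 15, blue, Omega), (5, 27, 4, Uma, LA, 27, blue, Omega)}
Apply σ_{cost > qty}; surviving tuples: {(10, 27, 28, Quin, BOS, 6, black, Delta), (10, 27, 28, Quin, BOS, 6, gold, Beta), (10, 27, 28, Quin, CHI, 15, black, Delta), (10, 27, 28, Quin, CHI, 15, gold, Beta), (39, 27, 22, Vic, BOS, 6, green, Delta), (39, 27, 22, Vic, BOS, 6, green, Vega), (39, 27, 22, Vic, BOS, 6, white, Orion), (39, 27, 22, Vic, CHI, 15, green, Delta), (39, 27, 22, Vic, CHI, 15, green, Vega), (39, 27, 22, Vic, CHI, 15, white, Orion), (5, 27, 4, Uma, BOS, 6, blue, Omega), (5, 27, 4, Uma, CHI, 15, blue, Omega)}
Projecting to color, city, sname (2 duplicate(s) eliminated): {(black, BOS, Quin), (black, CHI, Quin), (blue, BOS, Uma), (blue, CHI, Uma), (gold, BOS, Quin), (gold, CHI, Quin), (green, BOS, Vic), (green, CHI, Vic), (white, BOS, Vic), (white, CHI, Vic)}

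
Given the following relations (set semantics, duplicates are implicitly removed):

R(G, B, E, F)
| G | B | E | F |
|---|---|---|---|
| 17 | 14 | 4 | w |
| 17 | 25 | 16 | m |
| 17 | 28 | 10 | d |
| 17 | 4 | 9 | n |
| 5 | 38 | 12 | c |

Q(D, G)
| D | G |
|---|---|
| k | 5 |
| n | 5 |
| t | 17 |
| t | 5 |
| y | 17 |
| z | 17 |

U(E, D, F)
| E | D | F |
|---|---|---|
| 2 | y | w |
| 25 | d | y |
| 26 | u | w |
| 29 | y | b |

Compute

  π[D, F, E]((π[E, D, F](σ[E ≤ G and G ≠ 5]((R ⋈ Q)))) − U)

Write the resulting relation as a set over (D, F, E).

{(t, d, 10), (t, m, 16), (t, n, 9), (t, w, 4), (y, d, 10), (y, m, 16), (y, n, 9), (y, w, 4), (z, d, 10), (z, m, 16), (z, n, 9), (z, w, 4)}

Joining R and Q on G yields {(17, 14, 4, w, t), (17, 14, 4, w, y), (17, 14, 4, w, z), (17, 25, 16, m, t), (17, 25, 16, m, y), (17, 25, 16, m, z), (17, 28, 10, d, t), (17, 28, 10, d, y), (17, 28, 10, d, z), (17, 4, 9, n, t), (17, 4, 9, n, y), (17, 4, 9, n, z), (5, 38, 12, c, k), (5, 38, 12, c, n), (5, 38, 12, c, t)}.
Selection E ≤ G and G ≠ 5: {(17, 14, 4, w, t), (17, 14, 4, w, y), (17, 14, 4, w, z), (17, 25, 16, m, t), (17, 25, 16, m, y), (17, 25, 16, m, z), (17, 28, 10, d, t), (17, 28, 10, d, y), (17, 28, 10, d, z), (17, 4, 9, n, t), (17, 4, 9, n, y), (17, 4, 9, n, z)}
Keep only column(s) E, D, F: {(10, t, d), (10, y, d), (10, z, d), (16, t, m), (16, y, m), (16, z, m), (4, t, w), (4, y, w), (4, z, w), (9, t, n), (9, y, n), (9, z, n)}
Set difference of the two operands is {(10, t, d), (10, y, d), (10, z, d), (16, t, m), (16, y, m), (16, z, m), (4, t, w), (4, y, w), (4, z, w), (9, t, n), (9, y, n), (9, z, n)}.
Keep only column(s) D, F, E: {(t, d, 10), (t, m, 16), (t, n, 9), (t, w, 4), (y, d, 10), (y, m, 16), (y, n, 9), (y, w, 4), (z, d, 10), (z, m, 16), (z, n, 9), (z, w, 4)}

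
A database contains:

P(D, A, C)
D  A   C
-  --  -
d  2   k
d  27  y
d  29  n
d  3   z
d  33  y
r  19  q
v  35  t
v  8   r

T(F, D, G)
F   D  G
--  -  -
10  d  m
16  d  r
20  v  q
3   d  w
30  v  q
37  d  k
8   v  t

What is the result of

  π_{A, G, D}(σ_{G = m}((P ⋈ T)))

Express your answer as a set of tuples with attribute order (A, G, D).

{(2, m, d), (27, m, d), (29, m, d), (3, m, d), (33, m, d)}

P ⋈ T (natural join on D): {(d, 2, k, 10, m), (d, 2, k, 16, r), (d, 2, k, 3, w), (d, 2, k, 37, k), (d, 27, y, 10, m), (d, 27, y, 16, r), (d, 27, y, 3, w), (d, 27, y, 37, k), (d, 29, n, 10, m), (d, 29, n, 16, r), (d, 29, n, 3, w), (d, 29, n, 37, k), (d, 3, z, 10, m), (d, 3, z, 16, r), (d, 3, z, 3, w), (d, 3, z, 37, k), (d, 33, y, 10, m), (d, 33, y, 16, r), (d, 33, y, 3, w), (d, 33, y, 37, k), (v, 35, t, 20, q), (v, 35, t, 30, q), (v, 35, t, 8, t), (v, 8, r, 20, q), (v, 8, r, 30, q), (v, 8, r, 8, t)}
Filtering on G = m leaves {(d, 2, k, 10, m), (d, 27, y, 10, m), (d, 29, n, 10, m), (d, 3, z, 10, m), (d, 33, y, 10, m)}.
π_{A, G, D} gives {(2, m, d), (27, m, d), (29, m, d), (3, m, d), (33, m, d)}.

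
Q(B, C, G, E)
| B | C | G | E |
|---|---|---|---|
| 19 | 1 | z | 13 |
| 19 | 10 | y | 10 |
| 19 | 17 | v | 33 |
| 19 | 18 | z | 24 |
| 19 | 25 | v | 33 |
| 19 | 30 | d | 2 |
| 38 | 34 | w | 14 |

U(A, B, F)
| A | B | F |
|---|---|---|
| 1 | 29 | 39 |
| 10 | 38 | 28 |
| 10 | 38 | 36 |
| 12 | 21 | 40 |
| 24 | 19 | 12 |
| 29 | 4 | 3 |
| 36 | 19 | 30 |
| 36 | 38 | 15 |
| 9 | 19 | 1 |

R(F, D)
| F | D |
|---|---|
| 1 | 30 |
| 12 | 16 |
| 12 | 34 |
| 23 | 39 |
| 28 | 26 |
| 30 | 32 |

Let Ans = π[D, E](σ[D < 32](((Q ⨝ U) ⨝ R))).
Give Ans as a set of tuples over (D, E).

Natural join on B: {(19, 1, z, 13, 24, 12), (19, 1, z, 13, 36, 30), (19, 1, z, 13, 9, 1), (19, 10, y, 10, 24, 12), (19, 10, y, 10, 36, 30), (19, 10, y, 10, 9, 1), (19, 17, v, 33, 24, 12), (19, 17, v, 33, 36, 30), (19, 17, v, 33, 9, 1), (19, 18, z, 24, 24, 12), (19, 18, z, 24, 36, 30), (19, 18, z, 24, 9, 1), (19, 25, v, 33, 24, 12), (19, 25, v, 33, 36, 30), (19, 25, v, 33, 9, 1), (19, 30, d, 2, 24, 12), (19, 30, d, 2, 36, 30), (19, 30, d, 2, 9, 1), (38, 34, w, 14, 10, 28), (38, 34, w, 14, 10, 36), (38, 34, w, 14, 36, 15)}
Natural join on F: {(19, 1, z, 13, 24, 12, 16), (19, 1, z, 13, 24, 12, 34), (19, 1, z, 13, 36, 30, 32), (19, 1, z, 13, 9, 1, 30), (19, 10, y, 10, 24, 12, 16), (19, 10, y, 10, 24, 12, 34), (19, 10, y, 10, 36, 30, 32), (19, 10, y, 10, 9, 1, 30), (19, 17, v, 33, 24, 12, 16), (19, 17, v, 33, 24, 12, 34), (19, 17, v, 33, 36, 30, 32), (19, 17, v, 33, 9, 1, 30), (19, 18, z, 24, 24, 12, 16), (19, 18, z, 24, 24, 12, 34), (19, 18, z, 24, 36, 30, 32), (19, 18, z, 24, 9, 1, 30), (19, 25, v, 33, 24, 12, 16), (19, 25, v, 33, 24, 12, 34), (19, 25, v, 33, 36, 30, 32), (19, 25, v, 33, 9, 1, 30), (19, 30, d, 2, 24, 12, 16), (19, 30, d, 2, 24, 12, 34), (19, 30, d, 2, 36, 30, 32), (19, 30, d, 2, 9, 1, 30), (38, 34, w, 14, 10, 28, 26)}
Apply σ_{D < 32}; surviving tuples: {(19, 1, z, 13, 24, 12, 16), (19, 1, z, 13, 9, 1, 30), (19, 10, y, 10, 24, 12, 16), (19, 10, y, 10, 9, 1, 30), (19, 17, v, 33, 24, 12, 16), (19, 17, v, 33, 9, 1, 30), (19, 18, z, 24, 24, 12, 16), (19, 18, z, 24, 9, 1, 30), (19, 25, v, 33, 24, 12, 16), (19, 25, v, 33, 9, 1, 30), (19, 30, d, 2, 24, 12, 16), (19, 30, d, 2, 9, 1, 30), (38, 34, w, 14, 10, 28, 26)}
Projecting to D, E (2 duplicate(s) eliminated): {(16, 10), (16, 13), (16, 2), (16, 24), (16, 33), (26, 14), (30, 10), (30, 13), (30, 2), (30, 24), (30, 33)}

{(16, 10), (16, 13), (16, 2), (16, 24), (16, 33), (26, 14), (30, 10), (30, 13), (30, 2), (30, 24), (30, 33)}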